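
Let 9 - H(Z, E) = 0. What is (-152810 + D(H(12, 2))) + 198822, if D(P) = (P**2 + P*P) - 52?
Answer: 46122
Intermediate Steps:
H(Z, E) = 9 (H(Z, E) = 9 - 1*0 = 9 + 0 = 9)
D(P) = -52 + 2*P**2 (D(P) = (P**2 + P**2) - 52 = 2*P**2 - 52 = -52 + 2*P**2)
(-152810 + D(H(12, 2))) + 198822 = (-152810 + (-52 + 2*9**2)) + 198822 = (-152810 + (-52 + 2*81)) + 198822 = (-152810 + (-52 + 162)) + 198822 = (-152810 + 110) + 198822 = -152700 + 198822 = 46122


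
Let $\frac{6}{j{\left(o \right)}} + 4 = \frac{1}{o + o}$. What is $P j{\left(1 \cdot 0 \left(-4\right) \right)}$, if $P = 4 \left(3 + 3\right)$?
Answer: $0$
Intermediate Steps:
$j{\left(o \right)} = \frac{6}{-4 + \frac{1}{2 o}}$ ($j{\left(o \right)} = \frac{6}{-4 + \frac{1}{o + o}} = \frac{6}{-4 + \frac{1}{2 o}}$)
$P = 24$ ($P = 4 \cdot 6 = 24$)
$P j{\left(1 \cdot 0 \left(-4\right) \right)} = 24 \left(- \frac{12 \cdot 1 \cdot 0 \left(-4\right)}{-1 + 8 \cdot 1 \cdot 0 \left(-4\right)}\right) = 24 \left(- \frac{12 \cdot 0 \left(-4\right)}{-1 + 8 \cdot 0 \left(-4\right)}\right) = 24 \left(\left(-12\right) 0 \frac{1}{-1 + 8 \cdot 0}\right) = 24 \left(\left(-12\right) 0 \frac{1}{-1 + 0}\right) = 24 \left(\left(-12\right) 0 \frac{1}{-1}\right) = 24 \left(\left(-12\right) 0 \left(-1\right)\right) = 24 \cdot 0 = 0$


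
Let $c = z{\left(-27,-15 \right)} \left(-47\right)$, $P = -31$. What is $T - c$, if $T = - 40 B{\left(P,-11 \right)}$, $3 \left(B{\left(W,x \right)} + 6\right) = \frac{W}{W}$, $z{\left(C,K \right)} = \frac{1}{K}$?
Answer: $\frac{3353}{15} \approx 223.53$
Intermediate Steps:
$c = \frac{47}{15}$ ($c = \frac{1}{-15} \left(-47\right) = \left(- \frac{1}{15}\right) \left(-47\right) = \frac{47}{15} \approx 3.1333$)
$B{\left(W,x \right)} = - \frac{17}{3}$ ($B{\left(W,x \right)} = -6 + \frac{W \frac{1}{W}}{3} = -6 + \frac{1}{3} \cdot 1 = -6 + \frac{1}{3} = - \frac{17}{3}$)
$T = \frac{680}{3}$ ($T = \left(-40\right) \left(- \frac{17}{3}\right) = \frac{680}{3} \approx 226.67$)
$T - c = \frac{680}{3} - \frac{47}{15} = \frac{3353}{15}$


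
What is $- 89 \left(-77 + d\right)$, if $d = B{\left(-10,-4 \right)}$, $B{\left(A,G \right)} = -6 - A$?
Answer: $6497$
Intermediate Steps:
$d = 4$ ($d = -6 - -10 = -6 + 10 = 4$)
$- 89 \left(-77 + d\right) = - 89 \left(-77 + 4\right) = \left(-89\right) \left(-73\right) = 6497$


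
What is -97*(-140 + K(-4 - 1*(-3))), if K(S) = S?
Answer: 13677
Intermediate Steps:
-97*(-140 + K(-4 - 1*(-3))) = -97*(-140 + (-4 - 1*(-3))) = -97*(-140 + (-4 + 3)) = -97*(-140 - 1) = -97*(-141) = 13677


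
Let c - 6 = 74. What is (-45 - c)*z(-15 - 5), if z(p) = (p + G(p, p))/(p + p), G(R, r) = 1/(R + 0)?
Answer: -2005/32 ≈ -62.656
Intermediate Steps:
c = 80 (c = 6 + 74 = 80)
G(R, r) = 1/R
z(p) = (p + 1/p)/(2*p) (z(p) = (p + 1/p)/(p + p) = (p + 1/p)/((2*p)) = (p + 1/p)*(1/(2*p)) = (p + 1/p)/(2*p))
(-45 - c)*z(-15 - 5) = (-45 - 1*80)*((1 + (-15 - 5)²)/(2*(-15 - 5)²)) = (-45 - 80)*((½)*(1 + (-20)²)/(-20)²) = -125*(1 + 400)/(2*400) = -125*401/(2*400) = -125*401/800 = -2005/32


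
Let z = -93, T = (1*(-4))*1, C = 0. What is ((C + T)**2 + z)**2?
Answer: 5929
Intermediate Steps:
T = -4 (T = -4*1 = -4)
((C + T)**2 + z)**2 = ((0 - 4)**2 - 93)**2 = ((-4)**2 - 93)**2 = (16 - 93)**2 = (-77)**2 = 5929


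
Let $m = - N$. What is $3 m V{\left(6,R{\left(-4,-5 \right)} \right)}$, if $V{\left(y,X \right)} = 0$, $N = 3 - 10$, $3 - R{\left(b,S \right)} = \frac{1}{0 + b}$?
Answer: $0$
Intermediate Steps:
$R{\left(b,S \right)} = 3 - \frac{1}{b}$ ($R{\left(b,S \right)} = 3 - \frac{1}{0 + b} = 3 - \frac{1}{b}$)
$N = -7$ ($N = 3 - 10 = -7$)
$m = 7$ ($m = \left(-1\right) \left(-7\right) = 7$)
$3 m V{\left(6,R{\left(-4,-5 \right)} \right)} = 3 \cdot 7 \cdot 0 = 21 \cdot 0 = 0$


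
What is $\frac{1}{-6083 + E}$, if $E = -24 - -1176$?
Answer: $- \frac{1}{4931} \approx -0.0002028$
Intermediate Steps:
$E = 1152$ ($E = -24 + 1176 = 1152$)
$\frac{1}{-6083 + E} = \frac{1}{-6083 + 1152} = \frac{1}{-4931} = - \frac{1}{4931}$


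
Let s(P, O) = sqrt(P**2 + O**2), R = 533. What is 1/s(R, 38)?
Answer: sqrt(285533)/285533 ≈ 0.0018714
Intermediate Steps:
s(P, O) = sqrt(O**2 + P**2)
1/s(R, 38) = 1/(sqrt(38**2 + 533**2)) = 1/(sqrt(1444 + 284089)) = 1/(sqrt(285533)) = sqrt(285533)/285533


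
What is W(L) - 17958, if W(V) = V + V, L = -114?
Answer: -18186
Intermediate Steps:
W(V) = 2*V
W(L) - 17958 = 2*(-114) - 17958 = -228 - 17958 = -18186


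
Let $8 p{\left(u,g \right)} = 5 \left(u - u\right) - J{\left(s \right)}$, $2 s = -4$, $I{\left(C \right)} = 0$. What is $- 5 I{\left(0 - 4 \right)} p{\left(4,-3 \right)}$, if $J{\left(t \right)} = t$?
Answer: $0$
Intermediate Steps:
$s = -2$ ($s = \frac{1}{2} \left(-4\right) = -2$)
$p{\left(u,g \right)} = \frac{1}{4}$ ($p{\left(u,g \right)} = \frac{5 \left(u - u\right) - -2}{8} = \frac{5 \cdot 0 + 2}{8} = \frac{0 + 2}{8} = \frac{1}{8} \cdot 2 = \frac{1}{4}$)
$- 5 I{\left(0 - 4 \right)} p{\left(4,-3 \right)} = \left(-5\right) 0 \cdot \frac{1}{4} = 0 \cdot \frac{1}{4} = 0$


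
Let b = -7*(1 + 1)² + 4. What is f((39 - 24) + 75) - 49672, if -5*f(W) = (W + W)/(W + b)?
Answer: -546398/11 ≈ -49673.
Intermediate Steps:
b = -24 (b = -7*2² + 4 = -7*4 + 4 = -28 + 4 = -24)
f(W) = -2*W/(5*(-24 + W)) (f(W) = -(W + W)/(5*(W - 24)) = -2*W/(5*(-24 + W)))
f((39 - 24) + 75) - 49672 = -2*((39 - 24) + 75)/(-120 + 5*((39 - 24) + 75)) - 49672 = -2*(15 + 75)/(-120 + 5*(15 + 75)) - 49672 = -2*90/(-120 + 5*90) - 49672 = -2*90/(-120 + 450) - 49672 = -2*90/330 - 49672 = -2*90*1/330 - 49672 = -6/11 - 49672 = -546398/11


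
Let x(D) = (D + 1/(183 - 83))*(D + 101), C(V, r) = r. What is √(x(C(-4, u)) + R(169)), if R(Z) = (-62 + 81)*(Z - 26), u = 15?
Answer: √111454/5 ≈ 66.769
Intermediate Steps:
R(Z) = -494 + 19*Z (R(Z) = 19*(-26 + Z) = -494 + 19*Z)
x(D) = (101 + D)*(1/100 + D) (x(D) = (D + 1/100)*(101 + D) = (1/100 + D)*(101 + D) = (101 + D)*(1/100 + D))
√(x(C(-4, u)) + R(169)) = √((101/100 + 15² + (10101/100)*15) + (-494 + 19*169)) = √((101/100 + 225 + 30303/20) + (-494 + 3211)) = √(43529/25 + 2717) = √(111454/25) = √111454/5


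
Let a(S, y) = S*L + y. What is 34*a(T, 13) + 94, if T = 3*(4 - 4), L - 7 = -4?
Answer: 536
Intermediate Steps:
L = 3 (L = 7 - 4 = 3)
T = 0 (T = 3*0 = 0)
a(S, y) = y + 3*S (a(S, y) = S*3 + y = 3*S + y = y + 3*S)
34*a(T, 13) + 94 = 34*(13 + 3*0) + 94 = 34*(13 + 0) + 94 = 34*13 + 94 = 442 + 94 = 536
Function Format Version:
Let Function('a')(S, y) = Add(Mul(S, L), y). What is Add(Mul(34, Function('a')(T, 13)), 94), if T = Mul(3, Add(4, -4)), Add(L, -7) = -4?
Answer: 536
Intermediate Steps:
L = 3 (L = Add(7, -4) = 3)
T = 0 (T = Mul(3, 0) = 0)
Function('a')(S, y) = Add(y, Mul(3, S)) (Function('a')(S, y) = Add(Mul(S, 3), y) = Add(Mul(3, S), y) = Add(y, Mul(3, S)))
Add(Mul(34, Function('a')(T, 13)), 94) = Add(Mul(34, Add(13, Mul(3, 0))), 94) = Add(Mul(34, Add(13, 0)), 94) = Add(Mul(34, 13), 94) = Add(442, 94) = 536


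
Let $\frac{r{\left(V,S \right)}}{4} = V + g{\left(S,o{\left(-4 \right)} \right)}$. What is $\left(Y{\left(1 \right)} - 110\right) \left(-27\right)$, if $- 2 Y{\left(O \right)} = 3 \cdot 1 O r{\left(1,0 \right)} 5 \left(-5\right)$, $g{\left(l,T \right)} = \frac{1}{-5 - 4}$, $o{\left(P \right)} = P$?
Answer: $-630$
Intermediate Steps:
$g{\left(l,T \right)} = - \frac{1}{9}$ ($g{\left(l,T \right)} = \frac{1}{-9} = - \frac{1}{9}$)
$r{\left(V,S \right)} = - \frac{4}{9} + 4 V$ ($r{\left(V,S \right)} = 4 \left(V - \frac{1}{9}\right) = 4 \left(- \frac{1}{9} + V\right) = - \frac{4}{9} + 4 V$)
$Y{\left(O \right)} = \frac{400 O}{3}$ ($Y{\left(O \right)} = - \frac{3 \cdot 1 O \left(- \frac{4}{9} + 4 \cdot 1\right) 5 \left(-5\right)}{2} = - \frac{3 O \left(- \frac{4}{9} + 4\right) 5 \left(-5\right)}{2} = - \frac{3 O \frac{32}{9} \cdot 5 \left(-5\right)}{2} = - \frac{\frac{32 O}{3} \cdot 5 \left(-5\right)}{2} = - \frac{\frac{160 O}{3} \left(-5\right)}{2} = - \frac{\left(- \frac{800}{3}\right) O}{2} = \frac{400 O}{3}$)
$\left(Y{\left(1 \right)} - 110\right) \left(-27\right) = \left(\frac{400}{3} \cdot 1 - 110\right) \left(-27\right) = \left(\frac{400}{3} - 110\right) \left(-27\right) = \frac{70}{3} \left(-27\right) = -630$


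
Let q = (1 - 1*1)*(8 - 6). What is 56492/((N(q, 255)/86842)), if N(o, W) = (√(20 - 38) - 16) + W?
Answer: 1172504905096/57139 - 14717634792*I*√2/57139 ≈ 2.052e+7 - 3.6427e+5*I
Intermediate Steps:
q = 0 (q = (1 - 1)*2 = 0*2 = 0)
N(o, W) = -16 + W + 3*I*√2 (N(o, W) = (√(-18) - 16) + W = (3*I*√2 - 16) + W = (-16 + 3*I*√2) + W = -16 + W + 3*I*√2)
56492/((N(q, 255)/86842)) = 56492/(((-16 + 255 + 3*I*√2)/86842)) = 56492/(((239 + 3*I*√2)*(1/86842))) = 56492/(239/86842 + 3*I*√2/86842)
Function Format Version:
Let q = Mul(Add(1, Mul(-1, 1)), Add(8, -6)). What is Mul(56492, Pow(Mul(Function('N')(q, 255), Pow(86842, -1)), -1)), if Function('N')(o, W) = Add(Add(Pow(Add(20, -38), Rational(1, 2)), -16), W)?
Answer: Add(Rational(1172504905096, 57139), Mul(Rational(-14717634792, 57139), I, Pow(2, Rational(1, 2)))) ≈ Add(2.0520e+7, Mul(-3.6427e+5, I))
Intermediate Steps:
q = 0 (q = Mul(Add(1, -1), 2) = Mul(0, 2) = 0)
Function('N')(o, W) = Add(-16, W, Mul(3, I, Pow(2, Rational(1, 2)))) (Function('N')(o, W) = Add(Add(Pow(-18, Rational(1, 2)), -16), W) = Add(Add(Mul(3, I, Pow(2, Rational(1, 2))), -16), W) = Add(Add(-16, Mul(3, I, Pow(2, Rational(1, 2)))), W) = Add(-16, W, Mul(3, I, Pow(2, Rational(1, 2)))))
Mul(56492, Pow(Mul(Function('N')(q, 255), Pow(86842, -1)), -1)) = Mul(56492, Pow(Mul(Add(-16, 255, Mul(3, I, Pow(2, Rational(1, 2)))), Pow(86842, -1)), -1)) = Mul(56492, Pow(Mul(Add(239, Mul(3, I, Pow(2, Rational(1, 2)))), Rational(1, 86842)), -1)) = Mul(56492, Pow(Add(Rational(239, 86842), Mul(Rational(3, 86842), I, Pow(2, Rational(1, 2)))), -1))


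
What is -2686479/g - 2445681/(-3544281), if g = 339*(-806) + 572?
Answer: 261243096139/24779249898 ≈ 10.543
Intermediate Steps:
g = -272662 (g = -273234 + 572 = -272662)
-2686479/g - 2445681/(-3544281) = -2686479/(-272662) - 2445681/(-3544281) = -2686479*(-1/272662) - 2445681*(-1/3544281) = 2686479/272662 + 815227/1181427 = 261243096139/24779249898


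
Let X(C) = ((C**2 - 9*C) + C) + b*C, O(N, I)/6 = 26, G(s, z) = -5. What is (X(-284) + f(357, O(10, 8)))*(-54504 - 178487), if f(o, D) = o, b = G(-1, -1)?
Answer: -19735502655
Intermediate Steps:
b = -5
O(N, I) = 156 (O(N, I) = 6*26 = 156)
X(C) = C**2 - 13*C (X(C) = ((C**2 - 9*C) + C) - 5*C = (C**2 - 8*C) - 5*C = C**2 - 13*C)
(X(-284) + f(357, O(10, 8)))*(-54504 - 178487) = (-284*(-13 - 284) + 357)*(-54504 - 178487) = (-284*(-297) + 357)*(-232991) = (84348 + 357)*(-232991) = 84705*(-232991) = -19735502655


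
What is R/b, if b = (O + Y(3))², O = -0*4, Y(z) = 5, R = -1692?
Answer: -1692/25 ≈ -67.680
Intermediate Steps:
O = 0 (O = -0 = -1*0 = 0)
b = 25 (b = (0 + 5)² = 5² = 25)
R/b = -1692/25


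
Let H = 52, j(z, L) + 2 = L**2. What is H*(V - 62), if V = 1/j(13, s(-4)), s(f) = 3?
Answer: -22516/7 ≈ -3216.6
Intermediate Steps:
j(z, L) = -2 + L**2
V = 1/7 (V = 1/(-2 + 3**2) = 1/(-2 + 9) = 1/7 ≈ 0.14286)
H*(V - 62) = 52*(1/7 - 62) = 52*(-433/7) = -22516/7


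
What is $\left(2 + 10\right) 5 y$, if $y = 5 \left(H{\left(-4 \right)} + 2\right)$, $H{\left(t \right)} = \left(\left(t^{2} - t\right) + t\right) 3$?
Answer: $15000$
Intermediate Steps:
$H{\left(t \right)} = 3 t^{2}$ ($H{\left(t \right)} = t^{2} \cdot 3 = 3 t^{2}$)
$y = 250$ ($y = 5 \left(3 \left(-4\right)^{2} + 2\right) = 5 \left(3 \cdot 16 + 2\right) = 5 \left(48 + 2\right) = 5 \cdot 50 = 250$)
$\left(2 + 10\right) 5 y = \left(2 + 10\right) 5 \cdot 250 = 12 \cdot 5 \cdot 250 = 60 \cdot 250 = 15000$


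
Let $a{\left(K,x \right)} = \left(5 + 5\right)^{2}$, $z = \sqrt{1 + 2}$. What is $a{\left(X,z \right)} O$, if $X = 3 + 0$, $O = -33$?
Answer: $-3300$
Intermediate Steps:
$z = \sqrt{3} \approx 1.732$
$X = 3$
$a{\left(K,x \right)} = 100$ ($a{\left(K,x \right)} = 10^{2} = 100$)
$a{\left(X,z \right)} O = 100 \left(-33\right) = -3300$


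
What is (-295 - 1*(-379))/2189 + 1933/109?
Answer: 4240493/238601 ≈ 17.772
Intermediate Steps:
(-295 - 1*(-379))/2189 + 1933/109 = (-295 + 379)*(1/2189) + 1933*(1/109) = 84*(1/2189) + 1933/109 = 84/2189 + 1933/109 = 4240493/238601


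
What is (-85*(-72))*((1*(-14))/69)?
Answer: -28560/23 ≈ -1241.7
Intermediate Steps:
(-85*(-72))*((1*(-14))/69) = 6120*(-14*1/69) = 6120*(-14/69) = -28560/23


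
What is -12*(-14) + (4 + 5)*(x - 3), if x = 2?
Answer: 159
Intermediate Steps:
-12*(-14) + (4 + 5)*(x - 3) = -12*(-14) + (4 + 5)*(2 - 3) = 168 + 9*(-1) = 168 - 9 = 159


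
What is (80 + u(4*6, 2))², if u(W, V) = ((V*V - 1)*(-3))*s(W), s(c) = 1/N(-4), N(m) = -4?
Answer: 108241/16 ≈ 6765.1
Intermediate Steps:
s(c) = -¼ (s(c) = 1/(-4) = -¼)
u(W, V) = -¾ + 3*V²/4 (u(W, V) = ((V*V - 1)*(-3))*(-¼) = ((V² - 1)*(-3))*(-¼) = ((-1 + V²)*(-3))*(-¼) = (3 - 3*V²)*(-¼) = -¾ + 3*V²/4)
(80 + u(4*6, 2))² = (80 + (-¾ + (¾)*2²))² = (80 + (-¾ + (¾)*4))² = (80 + (-¾ + 3))² = (80 + 9/4)² = (329/4)² = 108241/16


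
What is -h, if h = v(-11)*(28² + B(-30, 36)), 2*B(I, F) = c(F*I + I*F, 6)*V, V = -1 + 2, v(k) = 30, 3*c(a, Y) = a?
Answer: -12720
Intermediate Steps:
c(a, Y) = a/3
V = 1
B(I, F) = F*I/3 (B(I, F) = (((F*I + I*F)/3)*1)/2 = (((F*I + F*I)/3)*1)/2 = (((2*F*I)/3)*1)/2 = ((2*F*I/3)*1)/2 = (2*F*I/3)/2 = F*I/3)
h = 12720 (h = 30*(28² + (⅓)*36*(-30)) = 30*(784 - 360) = 30*424 = 12720)
-h = -1*12720 = -12720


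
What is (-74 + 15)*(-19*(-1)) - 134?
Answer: -1255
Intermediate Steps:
(-74 + 15)*(-19*(-1)) - 134 = -59*19 - 134 = -1121 - 134 = -1255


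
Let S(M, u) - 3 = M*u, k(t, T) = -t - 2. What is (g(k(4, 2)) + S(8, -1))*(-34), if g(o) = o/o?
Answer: 136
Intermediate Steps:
k(t, T) = -2 - t
S(M, u) = 3 + M*u
g(o) = 1
(g(k(4, 2)) + S(8, -1))*(-34) = (1 + (3 + 8*(-1)))*(-34) = (1 + (3 - 8))*(-34) = (1 - 5)*(-34) = -4*(-34) = 136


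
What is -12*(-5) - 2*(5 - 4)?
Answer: 58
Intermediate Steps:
-12*(-5) - 2*(5 - 4) = 60 - 2*1 = 60 - 2 = 58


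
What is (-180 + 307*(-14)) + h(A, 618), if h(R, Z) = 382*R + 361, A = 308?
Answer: 113539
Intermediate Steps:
h(R, Z) = 361 + 382*R
(-180 + 307*(-14)) + h(A, 618) = (-180 + 307*(-14)) + (361 + 382*308) = (-180 - 4298) + (361 + 117656) = -4478 + 118017 = 113539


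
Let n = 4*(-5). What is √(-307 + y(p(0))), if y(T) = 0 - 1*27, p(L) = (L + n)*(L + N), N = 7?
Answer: I*√334 ≈ 18.276*I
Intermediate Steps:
n = -20
p(L) = (-20 + L)*(7 + L) (p(L) = (L - 20)*(L + 7) = (-20 + L)*(7 + L))
y(T) = -27 (y(T) = 0 - 27 = -27)
√(-307 + y(p(0))) = √(-307 - 27) = √(-334) = I*√334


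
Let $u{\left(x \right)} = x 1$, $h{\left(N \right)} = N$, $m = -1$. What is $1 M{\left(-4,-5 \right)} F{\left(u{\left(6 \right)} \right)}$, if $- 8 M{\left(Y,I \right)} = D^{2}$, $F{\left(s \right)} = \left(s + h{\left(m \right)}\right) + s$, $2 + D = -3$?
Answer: $- \frac{275}{8} \approx -34.375$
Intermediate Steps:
$D = -5$ ($D = -2 - 3 = -5$)
$u{\left(x \right)} = x$
$F{\left(s \right)} = -1 + 2 s$ ($F{\left(s \right)} = \left(s - 1\right) + s = \left(-1 + s\right) + s = -1 + 2 s$)
$M{\left(Y,I \right)} = - \frac{25}{8}$ ($M{\left(Y,I \right)} = - \frac{\left(-5\right)^{2}}{8} = \left(- \frac{1}{8}\right) 25 = - \frac{25}{8}$)
$1 M{\left(-4,-5 \right)} F{\left(u{\left(6 \right)} \right)} = 1 \left(- \frac{25}{8}\right) \left(-1 + 2 \cdot 6\right) = - \frac{25 \left(-1 + 12\right)}{8} = \left(- \frac{25}{8}\right) 11 = - \frac{275}{8}$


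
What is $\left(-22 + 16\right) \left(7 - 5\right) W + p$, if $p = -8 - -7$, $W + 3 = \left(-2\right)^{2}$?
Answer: $-13$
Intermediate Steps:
$W = 1$ ($W = -3 + \left(-2\right)^{2} = -3 + 4 = 1$)
$p = -1$ ($p = -8 + 7 = -1$)
$\left(-22 + 16\right) \left(7 - 5\right) W + p = \left(-22 + 16\right) \left(7 - 5\right) 1 - 1 = \left(-6\right) 2 \cdot 1 - 1 = \left(-12\right) 1 - 1 = -12 - 1 = -13$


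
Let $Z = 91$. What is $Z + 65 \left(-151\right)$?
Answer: $-9724$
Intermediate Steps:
$Z + 65 \left(-151\right) = 91 + 65 \left(-151\right) = 91 - 9815 = -9724$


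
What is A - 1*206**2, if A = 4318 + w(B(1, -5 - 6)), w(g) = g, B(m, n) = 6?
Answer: -38112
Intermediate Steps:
A = 4324 (A = 4318 + 6 = 4324)
A - 1*206**2 = 4324 - 1*206**2 = 4324 - 1*42436 = 4324 - 42436 = -38112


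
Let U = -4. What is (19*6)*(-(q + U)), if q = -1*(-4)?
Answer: 0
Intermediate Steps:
q = 4
(19*6)*(-(q + U)) = (19*6)*(-(4 - 4)) = 114*(-1*0) = 114*0 = 0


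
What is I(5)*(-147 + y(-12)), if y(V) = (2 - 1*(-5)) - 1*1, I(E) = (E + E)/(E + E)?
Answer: -141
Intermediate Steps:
I(E) = 1 (I(E) = (2*E)/((2*E)) = (2*E)*(1/(2*E)) = 1)
y(V) = 6 (y(V) = (2 + 5) - 1 = 7 - 1 = 6)
I(5)*(-147 + y(-12)) = 1*(-147 + 6) = 1*(-141) = -141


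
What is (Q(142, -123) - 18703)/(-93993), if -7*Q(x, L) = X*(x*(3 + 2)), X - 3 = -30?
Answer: 111751/657951 ≈ 0.16985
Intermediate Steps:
X = -27 (X = 3 - 30 = -27)
Q(x, L) = 135*x/7 (Q(x, L) = -(-27)*x*(3 + 2)/7 = -(-27)*x*5/7 = -(-27)*5*x/7 = -(-135)*x/7 = 135*x/7)
(Q(142, -123) - 18703)/(-93993) = ((135/7)*142 - 18703)/(-93993) = (19170/7 - 18703)*(-1/93993) = -111751/7*(-1/93993) = 111751/657951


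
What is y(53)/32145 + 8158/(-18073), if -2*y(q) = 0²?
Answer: -8158/18073 ≈ -0.45139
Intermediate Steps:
y(q) = 0 (y(q) = -½*0² = -½*0 = 0)
y(53)/32145 + 8158/(-18073) = 0/32145 + 8158/(-18073) = 0*(1/32145) + 8158*(-1/18073) = 0 - 8158/18073 = -8158/18073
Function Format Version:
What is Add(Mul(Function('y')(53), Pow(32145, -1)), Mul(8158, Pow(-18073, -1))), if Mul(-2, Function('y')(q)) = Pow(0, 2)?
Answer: Rational(-8158, 18073) ≈ -0.45139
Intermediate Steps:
Function('y')(q) = 0 (Function('y')(q) = Mul(Rational(-1, 2), Pow(0, 2)) = Mul(Rational(-1, 2), 0) = 0)
Add(Mul(Function('y')(53), Pow(32145, -1)), Mul(8158, Pow(-18073, -1))) = Add(Mul(0, Pow(32145, -1)), Mul(8158, Pow(-18073, -1))) = Add(Mul(0, Rational(1, 32145)), Mul(8158, Rational(-1, 18073))) = Add(0, Rational(-8158, 18073)) = Rational(-8158, 18073)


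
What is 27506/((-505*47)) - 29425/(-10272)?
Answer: 3886549/2278560 ≈ 1.7057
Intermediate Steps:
27506/((-505*47)) - 29425/(-10272) = 27506/(-23735) - 29425*(-1/10272) = 27506*(-1/23735) + 275/96 = -27506/23735 + 275/96 = 3886549/2278560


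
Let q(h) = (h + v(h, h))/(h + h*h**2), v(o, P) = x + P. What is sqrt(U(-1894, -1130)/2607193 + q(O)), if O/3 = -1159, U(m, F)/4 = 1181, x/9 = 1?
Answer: sqrt(100657231130696507264567410)/235686298900562 ≈ 0.042569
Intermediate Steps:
x = 9 (x = 9*1 = 9)
U(m, F) = 4724 (U(m, F) = 4*1181 = 4724)
v(o, P) = 9 + P
O = -3477 (O = 3*(-1159) = -3477)
q(h) = (9 + 2*h)/(h + h**3) (q(h) = (h + (9 + h))/(h + h*h**2) = (9 + 2*h)/(h + h**3))
sqrt(U(-1894, -1130)/2607193 + q(O)) = sqrt(4724/2607193 + (9 + 2*(-3477))/(-3477 + (-3477)**3)) = sqrt(4724*(1/2607193) + (9 - 6954)/(-3477 - 42035292333)) = sqrt(4724/2607193 - 6945/(-42035295810)) = sqrt(4724/2607193 - 1/42035295810*(-6945)) = sqrt(4724/2607193 + 463/2802353054) = sqrt(13239522957455/7306275265917422) = sqrt(100657231130696507264567410)/235686298900562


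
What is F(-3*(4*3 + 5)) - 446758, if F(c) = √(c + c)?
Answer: -446758 + I*√102 ≈ -4.4676e+5 + 10.1*I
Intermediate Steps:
F(c) = √2*√c (F(c) = √(2*c) = √2*√c)
F(-3*(4*3 + 5)) - 446758 = √2*√(-3*(4*3 + 5)) - 446758 = √2*√(-3*(12 + 5)) - 446758 = √2*√(-3*17) - 446758 = √2*√(-51) - 446758 = √2*(I*√51) - 446758 = I*√102 - 446758 = -446758 + I*√102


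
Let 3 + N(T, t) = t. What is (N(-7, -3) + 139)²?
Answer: 17689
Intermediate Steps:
N(T, t) = -3 + t
(N(-7, -3) + 139)² = ((-3 - 3) + 139)² = (-6 + 139)² = 133² = 17689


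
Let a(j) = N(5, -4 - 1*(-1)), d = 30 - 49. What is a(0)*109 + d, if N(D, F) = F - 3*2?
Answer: -1000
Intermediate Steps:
N(D, F) = -6 + F (N(D, F) = F - 6 = -6 + F)
d = -19
a(j) = -9 (a(j) = -6 + (-4 - 1*(-1)) = -6 + (-4 + 1) = -6 - 3 = -9)
a(0)*109 + d = -9*109 - 19 = -981 - 19 = -1000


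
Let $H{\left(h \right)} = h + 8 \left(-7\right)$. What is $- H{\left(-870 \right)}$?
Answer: $926$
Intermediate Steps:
$H{\left(h \right)} = -56 + h$ ($H{\left(h \right)} = h - 56 = -56 + h$)
$- H{\left(-870 \right)} = - (-56 - 870) = \left(-1\right) \left(-926\right) = 926$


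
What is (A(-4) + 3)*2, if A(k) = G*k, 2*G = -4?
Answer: 22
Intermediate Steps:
G = -2 (G = (½)*(-4) = -2)
A(k) = -2*k
(A(-4) + 3)*2 = (-2*(-4) + 3)*2 = (8 + 3)*2 = 11*2 = 22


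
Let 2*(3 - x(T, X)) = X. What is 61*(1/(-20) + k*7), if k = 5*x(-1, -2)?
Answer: 170739/20 ≈ 8537.0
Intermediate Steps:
x(T, X) = 3 - X/2
k = 20 (k = 5*(3 - ½*(-2)) = 5*(3 + 1) = 5*4 = 20)
61*(1/(-20) + k*7) = 61*(1/(-20) + 20*7) = 61*(-1/20 + 140) = 61*(2799/20) = 170739/20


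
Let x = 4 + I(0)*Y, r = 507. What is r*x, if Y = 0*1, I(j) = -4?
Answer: 2028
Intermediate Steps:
Y = 0
x = 4 (x = 4 - 4*0 = 4 + 0 = 4)
r*x = 507*4 = 2028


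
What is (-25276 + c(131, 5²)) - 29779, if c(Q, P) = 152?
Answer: -54903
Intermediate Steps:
(-25276 + c(131, 5²)) - 29779 = (-25276 + 152) - 29779 = -25124 - 29779 = -54903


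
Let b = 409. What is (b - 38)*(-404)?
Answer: -149884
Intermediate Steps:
(b - 38)*(-404) = (409 - 38)*(-404) = 371*(-404) = -149884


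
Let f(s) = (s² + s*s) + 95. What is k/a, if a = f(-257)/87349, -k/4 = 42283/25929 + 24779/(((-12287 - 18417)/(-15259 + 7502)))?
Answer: -435446083274539331/26310505511772 ≈ -16550.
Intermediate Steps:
f(s) = 95 + 2*s² (f(s) = (s² + s²) + 95 = 2*s² + 95 = 95 + 2*s²)
k = -4985129575319/199031004 (k = -4*(42283/25929 + 24779/(((-12287 - 18417)/(-15259 + 7502)))) = -4*(42283*(1/25929) + 24779/((-30704/(-7757)))) = -4*(42283/25929 + 24779/((-30704*(-1/7757)))) = -4*(42283/25929 + 24779/(30704/7757)) = -4*(42283/25929 + 24779*(7757/30704)) = -4*(42283/25929 + 192210703/30704) = -4*4985129575319/796124016 = -4985129575319/199031004 ≈ -25047.)
a = 132193/87349 (a = (95 + 2*(-257)²)/87349 = (95 + 2*66049)*(1/87349) = (95 + 132098)*(1/87349) = 132193*(1/87349) = 132193/87349 ≈ 1.5134)
k/a = -4985129575319/(199031004*132193/87349) = -4985129575319/199031004*87349/132193 = -435446083274539331/26310505511772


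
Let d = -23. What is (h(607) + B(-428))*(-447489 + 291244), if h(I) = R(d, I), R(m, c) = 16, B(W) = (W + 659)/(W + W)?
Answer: -2103838925/856 ≈ -2.4578e+6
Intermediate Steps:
B(W) = (659 + W)/(2*W) (B(W) = (659 + W)/((2*W)) = (659 + W)*(1/(2*W)) = (659 + W)/(2*W))
h(I) = 16
(h(607) + B(-428))*(-447489 + 291244) = (16 + (½)*(659 - 428)/(-428))*(-447489 + 291244) = (16 + (½)*(-1/428)*231)*(-156245) = (16 - 231/856)*(-156245) = (13465/856)*(-156245) = -2103838925/856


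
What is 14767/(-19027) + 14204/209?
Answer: 267173205/3976643 ≈ 67.186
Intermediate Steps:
14767/(-19027) + 14204/209 = 14767*(-1/19027) + 14204*(1/209) = -14767/19027 + 14204/209 = 267173205/3976643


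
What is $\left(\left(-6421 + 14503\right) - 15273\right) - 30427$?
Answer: $-37618$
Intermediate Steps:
$\left(\left(-6421 + 14503\right) - 15273\right) - 30427 = \left(8082 - 15273\right) - 30427 = -7191 - 30427 = -37618$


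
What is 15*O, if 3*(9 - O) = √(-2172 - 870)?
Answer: 135 - 195*I*√2 ≈ 135.0 - 275.77*I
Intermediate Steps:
O = 9 - 13*I*√2 (O = 9 - √(-2172 - 870)/3 = 9 - 13*I*√2 ≈ 9.0 - 18.385*I)
15*O = 15*(9 - 13*I*√2) = 135 - 195*I*√2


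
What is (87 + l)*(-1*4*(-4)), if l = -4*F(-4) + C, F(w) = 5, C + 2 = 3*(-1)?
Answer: 992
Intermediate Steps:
C = -5 (C = -2 + 3*(-1) = -2 - 3 = -5)
l = -25 (l = -4*5 - 5 = -20 - 5 = -25)
(87 + l)*(-1*4*(-4)) = (87 - 25)*(-1*4*(-4)) = 62*(-4*(-4)) = 62*16 = 992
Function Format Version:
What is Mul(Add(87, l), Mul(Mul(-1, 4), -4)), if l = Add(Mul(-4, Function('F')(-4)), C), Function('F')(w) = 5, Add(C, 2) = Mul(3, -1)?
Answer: 992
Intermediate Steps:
C = -5 (C = Add(-2, Mul(3, -1)) = Add(-2, -3) = -5)
l = -25 (l = Add(Mul(-4, 5), -5) = Add(-20, -5) = -25)
Mul(Add(87, l), Mul(Mul(-1, 4), -4)) = Mul(Add(87, -25), Mul(Mul(-1, 4), -4)) = Mul(62, Mul(-4, -4)) = Mul(62, 16) = 992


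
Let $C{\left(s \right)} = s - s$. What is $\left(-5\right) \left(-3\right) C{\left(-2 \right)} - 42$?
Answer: $-42$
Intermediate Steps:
$C{\left(s \right)} = 0$
$\left(-5\right) \left(-3\right) C{\left(-2 \right)} - 42 = \left(-5\right) \left(-3\right) 0 - 42 = 15 \cdot 0 - 42 = 0 - 42 = -42$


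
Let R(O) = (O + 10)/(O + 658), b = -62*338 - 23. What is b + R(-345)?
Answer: -6566762/313 ≈ -20980.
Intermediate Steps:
b = -20979 (b = -20956 - 23 = -20979)
R(O) = (10 + O)/(658 + O)
b + R(-345) = -20979 + (10 - 345)/(658 - 345) = -20979 - 335/313 = -6566762/313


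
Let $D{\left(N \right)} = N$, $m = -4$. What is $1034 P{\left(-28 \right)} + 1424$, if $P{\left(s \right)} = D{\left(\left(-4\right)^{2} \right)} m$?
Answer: $-64752$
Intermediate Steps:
$P{\left(s \right)} = -64$ ($P{\left(s \right)} = \left(-4\right)^{2} \left(-4\right) = 16 \left(-4\right) = -64$)
$1034 P{\left(-28 \right)} + 1424 = 1034 \left(-64\right) + 1424 = -66176 + 1424 = -64752$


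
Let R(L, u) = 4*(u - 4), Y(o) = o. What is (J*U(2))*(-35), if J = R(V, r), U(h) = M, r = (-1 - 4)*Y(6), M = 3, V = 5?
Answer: 14280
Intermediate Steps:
r = -30 (r = (-1 - 4)*6 = -5*6 = -30)
R(L, u) = -16 + 4*u (R(L, u) = 4*(-4 + u) = -16 + 4*u)
U(h) = 3
J = -136 (J = -16 + 4*(-30) = -16 - 120 = -136)
(J*U(2))*(-35) = -136*3*(-35) = -408*(-35) = 14280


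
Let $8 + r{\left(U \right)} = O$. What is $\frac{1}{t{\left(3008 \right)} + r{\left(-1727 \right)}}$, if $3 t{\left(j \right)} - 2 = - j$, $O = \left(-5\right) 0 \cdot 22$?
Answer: $- \frac{1}{1010} \approx -0.0009901$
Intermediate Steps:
$O = 0$ ($O = 0 \cdot 22 = 0$)
$r{\left(U \right)} = -8$ ($r{\left(U \right)} = -8 + 0 = -8$)
$t{\left(j \right)} = \frac{2}{3} - \frac{j}{3}$ ($t{\left(j \right)} = \frac{2}{3} + \frac{\left(-1\right) j}{3} = \frac{2}{3} - \frac{j}{3}$)
$\frac{1}{t{\left(3008 \right)} + r{\left(-1727 \right)}} = \frac{1}{\left(\frac{2}{3} - \frac{3008}{3}\right) - 8} = \frac{1}{-1002 - 8} = \frac{1}{-1010} = - \frac{1}{1010}$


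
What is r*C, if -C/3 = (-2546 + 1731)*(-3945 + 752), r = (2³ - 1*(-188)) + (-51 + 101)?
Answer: -1920493710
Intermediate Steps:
r = 246 (r = (8 + 188) + 50 = 196 + 50 = 246)
C = -7806885 (C = -3*(-2546 + 1731)*(-3945 + 752) = -(-2445)*(-3193) = -3*2602295 = -7806885)
r*C = 246*(-7806885) = -1920493710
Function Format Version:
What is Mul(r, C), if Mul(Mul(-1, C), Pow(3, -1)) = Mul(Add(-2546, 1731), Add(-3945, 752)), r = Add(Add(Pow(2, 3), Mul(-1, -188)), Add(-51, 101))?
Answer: -1920493710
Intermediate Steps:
r = 246 (r = Add(Add(8, 188), 50) = Add(196, 50) = 246)
C = -7806885 (C = Mul(-3, Mul(Add(-2546, 1731), Add(-3945, 752))) = Mul(-3, Mul(-815, -3193)) = Mul(-3, 2602295) = -7806885)
Mul(r, C) = Mul(246, -7806885) = -1920493710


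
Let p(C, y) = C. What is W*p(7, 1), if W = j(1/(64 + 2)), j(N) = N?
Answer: 7/66 ≈ 0.10606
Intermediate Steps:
W = 1/66 (W = 1/(64 + 2) = 1/66 ≈ 0.015152)
W*p(7, 1) = (1/66)*7 = 7/66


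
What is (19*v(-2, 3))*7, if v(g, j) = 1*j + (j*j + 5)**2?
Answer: 26467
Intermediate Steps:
v(g, j) = j + (5 + j**2)**2 (v(g, j) = j + (j**2 + 5)**2 = j + (5 + j**2)**2)
(19*v(-2, 3))*7 = (19*(3 + (5 + 3**2)**2))*7 = (19*(3 + (5 + 9)**2))*7 = (19*(3 + 14**2))*7 = (19*(3 + 196))*7 = (19*199)*7 = 3781*7 = 26467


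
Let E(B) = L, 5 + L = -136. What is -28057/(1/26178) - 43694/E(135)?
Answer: -103561092892/141 ≈ -7.3448e+8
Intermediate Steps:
L = -141 (L = -5 - 136 = -141)
E(B) = -141
-28057/(1/26178) - 43694/E(135) = -28057/(1/26178) - 43694/(-141) = -28057/1/26178 - 43694*(-1/141) = -28057*26178 + 43694/141 = -734476146 + 43694/141 = -103561092892/141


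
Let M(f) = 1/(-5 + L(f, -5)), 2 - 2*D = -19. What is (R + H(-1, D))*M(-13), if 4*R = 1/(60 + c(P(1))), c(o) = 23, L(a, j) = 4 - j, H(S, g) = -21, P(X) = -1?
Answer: -6971/1328 ≈ -5.2492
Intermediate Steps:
D = 21/2 (D = 1 - ½*(-19) = 1 + 19/2 = 21/2 ≈ 10.500)
R = 1/332 (R = 1/(4*(60 + 23)) = (¼)/83 = (¼)*(1/83) = 1/332 ≈ 0.0030120)
M(f) = ¼ (M(f) = 1/(-5 + (4 - 1*(-5))) = 1/(-5 + (4 + 5)) = 1/(-5 + 9) = 1/4 = ¼)
(R + H(-1, D))*M(-13) = (1/332 - 21)*(¼) = -6971/332*¼ = -6971/1328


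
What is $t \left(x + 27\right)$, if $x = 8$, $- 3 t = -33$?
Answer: $385$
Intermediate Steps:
$t = 11$ ($t = \left(- \frac{1}{3}\right) \left(-33\right) = 11$)
$t \left(x + 27\right) = 11 \left(8 + 27\right) = 11 \cdot 35 = 385$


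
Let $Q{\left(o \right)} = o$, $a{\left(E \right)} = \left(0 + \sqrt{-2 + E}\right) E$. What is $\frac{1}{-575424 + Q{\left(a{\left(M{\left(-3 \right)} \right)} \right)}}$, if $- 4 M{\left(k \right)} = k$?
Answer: $- \frac{4091904}{2354579767301} - \frac{8 i \sqrt{5}}{7063739301903} \approx -1.7378 \cdot 10^{-6} - 2.5324 \cdot 10^{-12} i$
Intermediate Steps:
$M{\left(k \right)} = - \frac{k}{4}$
$a{\left(E \right)} = E \sqrt{-2 + E}$ ($a{\left(E \right)} = \sqrt{-2 + E} E = E \sqrt{-2 + E}$)
$\frac{1}{-575424 + Q{\left(a{\left(M{\left(-3 \right)} \right)} \right)}} = \frac{1}{-575424 + \left(- \frac{1}{4}\right) \left(-3\right) \sqrt{-2 - - \frac{3}{4}}} = \frac{1}{-575424 + \frac{3 \sqrt{-2 + \frac{3}{4}}}{4}} = \frac{1}{-575424 + \frac{3 \sqrt{- \frac{5}{4}}}{4}} = \frac{1}{-575424 + \frac{3 \frac{i \sqrt{5}}{2}}{4}} = \frac{1}{-575424 + \frac{3 i \sqrt{5}}{8}}$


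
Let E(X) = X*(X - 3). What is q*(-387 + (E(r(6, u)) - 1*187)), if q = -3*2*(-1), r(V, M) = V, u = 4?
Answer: -3336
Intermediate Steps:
E(X) = X*(-3 + X)
q = 6 (q = -6*(-1) = 6)
q*(-387 + (E(r(6, u)) - 1*187)) = 6*(-387 + (6*(-3 + 6) - 1*187)) = 6*(-387 + (6*3 - 187)) = 6*(-387 + (18 - 187)) = 6*(-387 - 169) = 6*(-556) = -3336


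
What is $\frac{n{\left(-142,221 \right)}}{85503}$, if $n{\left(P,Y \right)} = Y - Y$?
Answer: $0$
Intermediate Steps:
$n{\left(P,Y \right)} = 0$
$\frac{n{\left(-142,221 \right)}}{85503} = \frac{0}{85503} = 0 \cdot \frac{1}{85503} = 0$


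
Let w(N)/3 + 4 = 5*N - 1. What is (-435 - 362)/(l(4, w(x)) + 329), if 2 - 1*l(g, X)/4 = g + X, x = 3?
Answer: -797/201 ≈ -3.9652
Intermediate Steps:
w(N) = -15 + 15*N (w(N) = -12 + 3*(5*N - 1) = -12 + 3*(-1 + 5*N) = -12 + (-3 + 15*N) = -15 + 15*N)
l(g, X) = 8 - 4*X - 4*g (l(g, X) = 8 - 4*(g + X) = 8 - 4*(X + g) = 8 + (-4*X - 4*g) = 8 - 4*X - 4*g)
(-435 - 362)/(l(4, w(x)) + 329) = (-435 - 362)/((8 - 4*(-15 + 15*3) - 4*4) + 329) = -797/((8 - 4*(-15 + 45) - 16) + 329) = -797/((8 - 4*30 - 16) + 329) = -797/((8 - 120 - 16) + 329) = -797/(-128 + 329) = -797/201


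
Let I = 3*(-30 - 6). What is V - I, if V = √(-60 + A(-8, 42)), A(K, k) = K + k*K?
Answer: 108 + 2*I*√101 ≈ 108.0 + 20.1*I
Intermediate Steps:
A(K, k) = K + K*k
V = 2*I*√101 (V = √(-60 - 8*(1 + 42)) = √(-60 - 8*43) = √(-60 - 344) = √(-404) = 2*I*√101 ≈ 20.1*I)
I = -108 (I = 3*(-36) = -108)
V - I = 2*I*√101 - 1*(-108) = 2*I*√101 + 108 = 108 + 2*I*√101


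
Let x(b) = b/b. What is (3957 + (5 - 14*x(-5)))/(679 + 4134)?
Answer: 3948/4813 ≈ 0.82028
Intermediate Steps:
x(b) = 1
(3957 + (5 - 14*x(-5)))/(679 + 4134) = (3957 + (5 - 14*1))/(679 + 4134) = (3957 + (5 - 14))/4813 = (3957 - 9)*(1/4813) = 3948*(1/4813) = 3948/4813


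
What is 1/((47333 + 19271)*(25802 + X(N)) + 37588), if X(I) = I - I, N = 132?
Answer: 1/1718553996 ≈ 5.8188e-10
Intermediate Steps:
X(I) = 0
1/((47333 + 19271)*(25802 + X(N)) + 37588) = 1/((47333 + 19271)*(25802 + 0) + 37588) = 1/(66604*25802 + 37588) = 1/(1718516408 + 37588) = 1/1718553996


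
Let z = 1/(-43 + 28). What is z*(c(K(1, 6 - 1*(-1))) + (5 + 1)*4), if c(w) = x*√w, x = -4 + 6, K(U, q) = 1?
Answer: -26/15 ≈ -1.7333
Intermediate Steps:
x = 2
c(w) = 2*√w
z = -1/15 (z = 1/(-15) = -1/15 ≈ -0.066667)
z*(c(K(1, 6 - 1*(-1))) + (5 + 1)*4) = -(2*√1 + (5 + 1)*4)/15 = -(2*1 + 6*4)/15 = -(2 + 24)/15 = -1/15*26 = -26/15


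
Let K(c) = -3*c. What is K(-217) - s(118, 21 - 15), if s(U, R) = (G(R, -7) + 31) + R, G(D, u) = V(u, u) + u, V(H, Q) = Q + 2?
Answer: 626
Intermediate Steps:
V(H, Q) = 2 + Q
G(D, u) = 2 + 2*u (G(D, u) = (2 + u) + u = 2 + 2*u)
s(U, R) = 19 + R (s(U, R) = ((2 + 2*(-7)) + 31) + R = ((2 - 14) + 31) + R = (-12 + 31) + R = 19 + R)
K(-217) - s(118, 21 - 15) = -3*(-217) - (19 + (21 - 15)) = 651 - (19 + 6) = 651 - 1*25 = 651 - 25 = 626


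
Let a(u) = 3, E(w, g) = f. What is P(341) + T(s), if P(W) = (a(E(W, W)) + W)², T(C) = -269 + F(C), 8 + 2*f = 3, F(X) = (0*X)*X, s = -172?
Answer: 118067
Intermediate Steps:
F(X) = 0 (F(X) = 0*X = 0)
f = -5/2 (f = -4 + (½)*3 = -4 + 3/2 = -5/2 ≈ -2.5000)
E(w, g) = -5/2
T(C) = -269 (T(C) = -269 + 0 = -269)
P(W) = (3 + W)²
P(341) + T(s) = (3 + 341)² - 269 = 344² - 269 = 118336 - 269 = 118067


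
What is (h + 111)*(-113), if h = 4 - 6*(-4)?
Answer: -15707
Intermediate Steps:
h = 28 (h = 4 + 24 = 28)
(h + 111)*(-113) = (28 + 111)*(-113) = 139*(-113) = -15707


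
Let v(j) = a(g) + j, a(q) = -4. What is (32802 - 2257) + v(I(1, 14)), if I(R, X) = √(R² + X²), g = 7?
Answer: 30541 + √197 ≈ 30555.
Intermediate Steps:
v(j) = -4 + j
(32802 - 2257) + v(I(1, 14)) = (32802 - 2257) + (-4 + √(1² + 14²)) = 30545 + (-4 + √(1 + 196)) = 30545 + (-4 + √197) = 30541 + √197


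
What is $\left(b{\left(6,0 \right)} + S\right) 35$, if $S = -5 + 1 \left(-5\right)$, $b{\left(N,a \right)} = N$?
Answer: $-140$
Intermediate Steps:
$S = -10$ ($S = -5 - 5 = -10$)
$\left(b{\left(6,0 \right)} + S\right) 35 = \left(6 - 10\right) 35 = \left(-4\right) 35 = -140$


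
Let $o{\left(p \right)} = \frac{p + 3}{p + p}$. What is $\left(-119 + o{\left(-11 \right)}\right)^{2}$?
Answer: $\frac{1703025}{121} \approx 14075.0$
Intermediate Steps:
$o{\left(p \right)} = \frac{3 + p}{2 p}$
$\left(-119 + o{\left(-11 \right)}\right)^{2} = \left(-119 + \frac{3 - 11}{2 \left(-11\right)}\right)^{2} = \left(-119 + \frac{1}{2} \left(- \frac{1}{11}\right) \left(-8\right)\right)^{2} = \left(-119 + \frac{4}{11}\right)^{2} = \left(- \frac{1305}{11}\right)^{2} = \frac{1703025}{121}$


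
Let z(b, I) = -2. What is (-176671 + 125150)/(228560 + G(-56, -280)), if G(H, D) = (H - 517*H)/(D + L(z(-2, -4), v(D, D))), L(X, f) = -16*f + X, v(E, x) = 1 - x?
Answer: -123083669/546015392 ≈ -0.22542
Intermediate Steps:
L(X, f) = X - 16*f
G(H, D) = -516*H/(-18 + 17*D) (G(H, D) = (H - 517*H)/(D + (-2 - 16*(1 - D))) = (-516*H)/(D + (-2 + (-16 + 16*D))) = (-516*H)/(D + (-18 + 16*D)) = (-516*H)/(-18 + 17*D) = -516*H/(-18 + 17*D))
(-176671 + 125150)/(228560 + G(-56, -280)) = (-176671 + 125150)/(228560 + 516*(-56)/(18 - 17*(-280))) = -51521/(228560 + 516*(-56)/(18 + 4760)) = -51521/(228560 + 516*(-56)/4778) = -51521/(228560 + 516*(-56)*(1/4778)) = -51521/(228560 - 14448/2389) = -51521/546015392/2389 = -51521*2389/546015392 = -123083669/546015392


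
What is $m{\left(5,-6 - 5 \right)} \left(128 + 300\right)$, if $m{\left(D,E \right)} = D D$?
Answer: $10700$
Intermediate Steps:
$m{\left(D,E \right)} = D^{2}$
$m{\left(5,-6 - 5 \right)} \left(128 + 300\right) = 5^{2} \left(128 + 300\right) = 25 \cdot 428 = 10700$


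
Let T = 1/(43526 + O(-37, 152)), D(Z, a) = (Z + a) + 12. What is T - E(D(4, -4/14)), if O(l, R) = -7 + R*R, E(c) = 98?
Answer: -6529053/66623 ≈ -98.000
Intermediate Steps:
D(Z, a) = 12 + Z + a
O(l, R) = -7 + R²
T = 1/66623 (T = 1/(43526 + (-7 + 152²)) = 1/(43526 + (-7 + 23104)) = 1/(43526 + 23097) = 1/66623 ≈ 1.5010e-5)
T - E(D(4, -4/14)) = 1/66623 - 1*98 = 1/66623 - 98 = -6529053/66623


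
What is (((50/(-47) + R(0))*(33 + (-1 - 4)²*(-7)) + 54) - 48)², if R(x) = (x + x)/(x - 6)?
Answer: 54493924/2209 ≈ 24669.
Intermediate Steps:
R(x) = 2*x/(-6 + x) (R(x) = (2*x)/(-6 + x) = 2*x/(-6 + x))
(((50/(-47) + R(0))*(33 + (-1 - 4)²*(-7)) + 54) - 48)² = (((50/(-47) + 2*0/(-6 + 0))*(33 + (-1 - 4)²*(-7)) + 54) - 48)² = (((50*(-1/47) + 2*0/(-6))*(33 + (-5)²*(-7)) + 54) - 48)² = (((-50/47 + 2*0*(-⅙))*(33 + 25*(-7)) + 54) - 48)² = (((-50/47 + 0)*(33 - 175) + 54) - 48)² = ((-50/47*(-142) + 54) - 48)² = ((7100/47 + 54) - 48)² = (9638/47 - 48)² = (7382/47)² = 54493924/2209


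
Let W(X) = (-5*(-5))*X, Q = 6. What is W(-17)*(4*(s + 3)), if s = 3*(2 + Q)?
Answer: -45900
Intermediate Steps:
s = 24 (s = 3*(2 + 6) = 3*8 = 24)
W(X) = 25*X
W(-17)*(4*(s + 3)) = (25*(-17))*(4*(24 + 3)) = -1700*27 = -425*108 = -45900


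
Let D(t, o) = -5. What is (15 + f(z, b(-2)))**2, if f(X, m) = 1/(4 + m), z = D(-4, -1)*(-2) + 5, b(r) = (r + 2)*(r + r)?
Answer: 3721/16 ≈ 232.56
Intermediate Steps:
b(r) = 2*r*(2 + r) (b(r) = (2 + r)*(2*r) = 2*r*(2 + r))
z = 15 (z = -5*(-2) + 5 = 10 + 5 = 15)
(15 + f(z, b(-2)))**2 = (15 + 1/(4 + 2*(-2)*(2 - 2)))**2 = (15 + 1/(4 + 2*(-2)*0))**2 = (15 + 1/(4 + 0))**2 = (15 + 1/4)**2 = (61/4)**2 = 3721/16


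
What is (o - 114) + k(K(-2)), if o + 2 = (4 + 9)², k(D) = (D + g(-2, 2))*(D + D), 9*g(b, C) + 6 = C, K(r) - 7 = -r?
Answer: 207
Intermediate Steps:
K(r) = 7 - r
g(b, C) = -⅔ + C/9
k(D) = 2*D*(-4/9 + D) (k(D) = (D + (-⅔ + (⅑)*2))*(D + D) = (D + (-⅔ + 2/9))*(2*D) = (D - 4/9)*(2*D) = (-4/9 + D)*(2*D) = 2*D*(-4/9 + D))
o = 167 (o = -2 + (4 + 9)² = -2 + 13² = -2 + 169 = 167)
(o - 114) + k(K(-2)) = (167 - 114) + 2*(7 - 1*(-2))*(-4 + 9*(7 - 1*(-2)))/9 = 53 + 2*(7 + 2)*(-4 + 9*(7 + 2))/9 = 53 + (2/9)*9*(-4 + 9*9) = 53 + (2/9)*9*(-4 + 81) = 53 + (2/9)*9*77 = 53 + 154 = 207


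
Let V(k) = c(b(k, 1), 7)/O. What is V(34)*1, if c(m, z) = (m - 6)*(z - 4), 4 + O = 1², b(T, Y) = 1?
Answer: 5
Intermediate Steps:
O = -3 (O = -4 + 1² = -4 + 1 = -3)
c(m, z) = (-6 + m)*(-4 + z)
V(k) = 5 (V(k) = (24 - 6*7 - 4*1 + 1*7)/(-3) = (24 - 42 - 4 + 7)*(-⅓) = -15*(-⅓) = 5)
V(34)*1 = 5*1 = 5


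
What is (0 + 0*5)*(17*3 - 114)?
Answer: 0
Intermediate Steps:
(0 + 0*5)*(17*3 - 114) = (0 + 0)*(51 - 114) = 0*(-63) = 0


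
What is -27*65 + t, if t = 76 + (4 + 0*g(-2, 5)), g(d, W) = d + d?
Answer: -1675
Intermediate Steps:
g(d, W) = 2*d
t = 80 (t = 76 + (4 + 0*(2*(-2))) = 76 + (4 + 0*(-4)) = 76 + (4 + 0) = 76 + 4 = 80)
-27*65 + t = -27*65 + 80 = -1755 + 80 = -1675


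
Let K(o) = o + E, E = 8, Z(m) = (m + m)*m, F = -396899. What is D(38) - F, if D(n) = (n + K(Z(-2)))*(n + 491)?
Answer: 425465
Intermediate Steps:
Z(m) = 2*m**2 (Z(m) = (2*m)*m = 2*m**2)
K(o) = 8 + o (K(o) = o + 8 = 8 + o)
D(n) = (16 + n)*(491 + n) (D(n) = (n + (8 + 2*(-2)**2))*(n + 491) = (n + (8 + 2*4))*(491 + n) = (n + (8 + 8))*(491 + n) = (n + 16)*(491 + n) = (16 + n)*(491 + n))
D(38) - F = (7856 + 38**2 + 507*38) - 1*(-396899) = (7856 + 1444 + 19266) + 396899 = 28566 + 396899 = 425465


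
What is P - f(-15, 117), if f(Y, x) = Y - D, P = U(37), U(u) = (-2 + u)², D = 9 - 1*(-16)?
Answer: 1265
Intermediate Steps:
D = 25 (D = 9 + 16 = 25)
P = 1225 (P = (-2 + 37)² = 35² = 1225)
f(Y, x) = -25 + Y (f(Y, x) = Y - 1*25 = Y - 25 = -25 + Y)
P - f(-15, 117) = 1225 - (-25 - 15) = 1225 - 1*(-40) = 1225 + 40 = 1265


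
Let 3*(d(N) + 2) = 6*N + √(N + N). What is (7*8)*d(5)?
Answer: 448 + 56*√10/3 ≈ 507.03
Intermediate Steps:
d(N) = -2 + 2*N + √2*√N/3 (d(N) = -2 + (6*N + √(N + N))/3 = -2 + (6*N + √(2*N))/3 = -2 + (6*N + √2*√N)/3 = -2 + (2*N + √2*√N/3) = -2 + 2*N + √2*√N/3)
(7*8)*d(5) = (7*8)*(-2 + 2*5 + √2*√5/3) = 56*(-2 + 10 + √10/3) = 56*(8 + √10/3) = 448 + 56*√10/3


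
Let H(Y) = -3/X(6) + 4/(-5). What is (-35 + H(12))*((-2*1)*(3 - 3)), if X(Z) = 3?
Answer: 0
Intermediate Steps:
H(Y) = -9/5 (H(Y) = -3/3 + 4/(-5) = -3*⅓ + 4*(-⅕) = -1 - ⅘ = -9/5)
(-35 + H(12))*((-2*1)*(3 - 3)) = (-35 - 9/5)*((-2*1)*(3 - 3)) = -(-368)*0/5 = -184/5*0 = 0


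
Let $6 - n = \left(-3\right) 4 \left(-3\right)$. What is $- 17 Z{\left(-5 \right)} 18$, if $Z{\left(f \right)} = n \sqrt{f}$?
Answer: $9180 i \sqrt{5} \approx 20527.0 i$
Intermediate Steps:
$n = -30$ ($n = 6 - \left(-3\right) 4 \left(-3\right) = 6 - \left(-12\right) \left(-3\right) = 6 - 36 = -30$)
$Z{\left(f \right)} = - 30 \sqrt{f}$
$- 17 Z{\left(-5 \right)} 18 = - 17 \left(- 30 \sqrt{-5}\right) 18 = - 17 \left(- 30 i \sqrt{5}\right) 18 = 510 i \sqrt{5} \cdot 18 = 9180 i \sqrt{5}$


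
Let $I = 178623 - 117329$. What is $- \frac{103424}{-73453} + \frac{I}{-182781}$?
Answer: $\frac{14401713962}{13425812793} \approx 1.0727$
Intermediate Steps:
$I = 61294$ ($I = 178623 - 117329 = 61294$)
$- \frac{103424}{-73453} + \frac{I}{-182781} = - \frac{103424}{-73453} + \frac{61294}{-182781} = \left(-103424\right) \left(- \frac{1}{73453}\right) + 61294 \left(- \frac{1}{182781}\right) = \frac{103424}{73453} - \frac{61294}{182781} = \frac{14401713962}{13425812793}$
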